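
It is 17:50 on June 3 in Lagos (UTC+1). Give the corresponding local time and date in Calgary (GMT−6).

10:50 on Jun 3

Calgary is 7:00 behind Lagos.
Shift by the zone difference: 17:50 − 7:00 = 10:50 on Jun 3 in Calgary.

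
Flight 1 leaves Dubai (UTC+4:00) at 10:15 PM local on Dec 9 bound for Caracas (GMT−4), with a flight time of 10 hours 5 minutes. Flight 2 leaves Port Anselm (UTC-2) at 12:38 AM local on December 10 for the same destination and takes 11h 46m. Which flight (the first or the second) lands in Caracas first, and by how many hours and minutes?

the first, by 10 hours 4 minutes

Flight 1 in UTC: 10:15 PM − 4:00 = 6:15 PM on Dec 9.
+10 hours and 5 minutes → arrive 4:20 AM UTC on Dec 10.
Flight 2 in UTC: 12:38 AM + 2:00 = 2:38 AM on Dec 10.
+11 hours and 46 minutes → arrive 2:24 PM UTC on Dec 10.
Flight 1 lands earlier by 10 hours 4 minutes.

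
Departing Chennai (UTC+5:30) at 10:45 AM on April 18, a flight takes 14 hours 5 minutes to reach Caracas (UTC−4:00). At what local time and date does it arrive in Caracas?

3:20 PM on Apr 18

Convert departure to UTC: 10:45 AM − 5:30 = 5:15 AM UTC on Apr 18.
Add 14 hours and 5 minutes travel time → 7:20 PM UTC.
Caracas is UTC−4:00, so local arrival = 7:20 PM − 4:00 = 3:20 PM on Apr 18.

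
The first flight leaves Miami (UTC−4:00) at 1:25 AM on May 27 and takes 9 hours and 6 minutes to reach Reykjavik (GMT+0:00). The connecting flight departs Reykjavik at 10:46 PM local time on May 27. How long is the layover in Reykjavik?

Convert departure to UTC: 1:25 AM + 4:00 = 5:25 AM UTC on May 27.
Add 9 hours 6 minutes flight time → 2:31 PM UTC.
Reykjavik is UTC+0, so local arrival is the same: 2:31 PM on May 27.
Layover = 10:46 PM − 2:31 PM = 8 hours 15 minutes.

8 hours 15 minutes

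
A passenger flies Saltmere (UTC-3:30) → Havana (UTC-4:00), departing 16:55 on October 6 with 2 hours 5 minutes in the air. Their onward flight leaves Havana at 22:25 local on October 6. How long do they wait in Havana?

Convert departure to UTC: 16:55 + 3:30 = 20:25 UTC on Oct 6.
Add 2 hours and 5 minutes flight time → 22:30 UTC.
Havana is UTC−4:00, so local arrival = 22:30 − 4:00 = 18:30 on Oct 6.
Layover = 22:25 − 18:30 = 3 hours 55 minutes.

3 hours 55 minutes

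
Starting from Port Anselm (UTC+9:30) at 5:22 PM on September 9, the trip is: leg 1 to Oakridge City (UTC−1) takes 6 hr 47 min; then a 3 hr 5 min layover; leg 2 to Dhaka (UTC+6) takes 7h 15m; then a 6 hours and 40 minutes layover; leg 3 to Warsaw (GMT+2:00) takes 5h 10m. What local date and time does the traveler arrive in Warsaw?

Convert departure to UTC: 5:22 PM − 9:30 = 7:52 AM UTC on Sep 9.
Add 6 hours and 47 minutes leg 1 → 2:39 PM UTC.
Add 3 hours 5 minutes layover in Oakridge City → 5:44 PM UTC.
Add 7 hours 15 minutes leg 2 → 12:59 AM UTC (Sep 10).
Add 6 hours and 40 minutes layover in Dhaka → 7:39 AM UTC.
Add 5 hours 10 minutes leg 3 → 12:49 PM UTC.
Warsaw is UTC+2:00, so local arrival = 12:49 PM + 2:00 = 2:49 PM on Sep 10.

2:49 PM on September 10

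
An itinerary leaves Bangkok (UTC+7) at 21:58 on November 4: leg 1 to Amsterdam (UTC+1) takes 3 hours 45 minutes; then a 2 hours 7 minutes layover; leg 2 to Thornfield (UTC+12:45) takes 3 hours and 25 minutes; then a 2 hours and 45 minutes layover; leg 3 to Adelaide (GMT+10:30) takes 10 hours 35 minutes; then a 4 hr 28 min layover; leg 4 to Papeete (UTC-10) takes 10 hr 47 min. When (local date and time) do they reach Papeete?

Convert departure to UTC: 21:58 − 7:00 = 14:58 UTC on Nov 4.
Add 3 hours 45 minutes leg 1 → 18:43 UTC.
Add 2 hours 7 minutes layover in Amsterdam → 20:50 UTC.
Add 3 hours and 25 minutes leg 2 → 00:15 UTC (Nov 5).
Add 2 hours and 45 minutes layover in Thornfield → 03:00 UTC.
Add 10 hours 35 minutes leg 3 → 13:35 UTC.
Add 4 hours and 28 minutes layover in Adelaide → 18:03 UTC.
Add 10 hours 47 minutes leg 4 → 04:50 UTC (Nov 6).
Papeete is UTC−10:00, so local arrival = 04:50 − 10:00 = 18:50 on Nov 5.

18:50 on Nov 5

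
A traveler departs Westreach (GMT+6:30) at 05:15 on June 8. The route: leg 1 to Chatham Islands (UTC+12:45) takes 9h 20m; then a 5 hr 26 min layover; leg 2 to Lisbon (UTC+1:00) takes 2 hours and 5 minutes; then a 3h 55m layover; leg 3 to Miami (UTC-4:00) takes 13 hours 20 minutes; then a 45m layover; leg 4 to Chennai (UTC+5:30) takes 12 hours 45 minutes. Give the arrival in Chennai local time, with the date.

03:51 on Jun 10

Convert departure to UTC: 05:15 − 6:30 = 22:45 UTC on Jun 7.
Add 9 hours and 20 minutes leg 1 → 08:05 UTC (Jun 8).
Add 5 hours 26 minutes layover in Chatham Islands → 13:31 UTC.
Add 2 hours 5 minutes leg 2 → 15:36 UTC.
Add 3 hours 55 minutes layover in Lisbon → 19:31 UTC.
Add 13 hours and 20 minutes leg 3 → 08:51 UTC (Jun 9).
Add 45 minutes layover in Miami → 09:36 UTC.
Add 12 hours 45 minutes leg 4 → 22:21 UTC.
Chennai is UTC+5:30, so local arrival = 22:21 + 5:30 = 03:51 on Jun 10.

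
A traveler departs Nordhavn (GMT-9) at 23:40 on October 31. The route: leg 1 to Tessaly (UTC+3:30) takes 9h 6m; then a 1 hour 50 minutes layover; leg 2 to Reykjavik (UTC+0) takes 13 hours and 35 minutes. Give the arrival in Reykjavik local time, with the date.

09:11 on November 2

Convert departure to UTC: 23:40 + 9:00 = 08:40 UTC on Nov 1.
Add 9 hours and 6 minutes leg 1 → 17:46 UTC.
Add 1 hour 50 minutes layover in Tessaly → 19:36 UTC.
Add 13 hours and 35 minutes leg 2 → 09:11 UTC (Nov 2).
Reykjavik is UTC+0, so local arrival is the same: 09:11 on Nov 2.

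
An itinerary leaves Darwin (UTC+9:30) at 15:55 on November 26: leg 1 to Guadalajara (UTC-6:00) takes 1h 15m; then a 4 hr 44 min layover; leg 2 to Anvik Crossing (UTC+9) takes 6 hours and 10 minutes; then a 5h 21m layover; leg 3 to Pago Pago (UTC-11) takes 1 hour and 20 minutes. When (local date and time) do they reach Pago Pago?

14:15 on November 26

Convert departure to UTC: 15:55 − 9:30 = 06:25 UTC on Nov 26.
Add 1 hour 15 minutes leg 1 → 07:40 UTC.
Add 4 hours and 44 minutes layover in Guadalajara → 12:24 UTC.
Add 6 hours and 10 minutes leg 2 → 18:34 UTC.
Add 5 hours 21 minutes layover in Anvik Crossing → 23:55 UTC.
Add 1 hour 20 minutes leg 3 → 01:15 UTC (Nov 27).
Pago Pago is UTC−11:00, so local arrival = 01:15 − 11:00 = 14:15 on Nov 26.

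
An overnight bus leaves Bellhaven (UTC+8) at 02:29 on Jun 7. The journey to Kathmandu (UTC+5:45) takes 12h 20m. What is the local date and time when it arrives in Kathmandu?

12:34 on Jun 7

Convert departure to UTC: 02:29 − 8:00 = 18:29 UTC on Jun 6.
Add 12 hours and 20 minutes travel time → 06:49 UTC (Jun 7).
Kathmandu is UTC+5:45, so local arrival = 06:49 + 5:45 = 12:34 on Jun 7.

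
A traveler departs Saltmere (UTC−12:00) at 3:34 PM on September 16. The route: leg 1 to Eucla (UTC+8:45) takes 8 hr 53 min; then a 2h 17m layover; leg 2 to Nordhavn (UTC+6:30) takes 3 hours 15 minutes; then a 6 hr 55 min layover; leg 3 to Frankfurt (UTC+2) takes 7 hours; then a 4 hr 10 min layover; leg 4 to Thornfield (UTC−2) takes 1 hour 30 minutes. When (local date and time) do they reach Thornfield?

11:34 AM on September 18

Convert departure to UTC: 3:34 PM + 12:00 = 3:34 AM UTC on Sep 17.
Add 8 hours and 53 minutes leg 1 → 12:27 PM UTC.
Add 2 hours 17 minutes layover in Eucla → 2:44 PM UTC.
Add 3 hours 15 minutes leg 2 → 5:59 PM UTC.
Add 6 hours and 55 minutes layover in Nordhavn → 12:54 AM UTC (Sep 18).
Add 7 hours leg 3 → 7:54 AM UTC.
Add 4 hours 10 minutes layover in Frankfurt → 12:04 PM UTC.
Add 1 hour 30 minutes leg 4 → 1:34 PM UTC.
Thornfield is UTC−2:00, so local arrival = 1:34 PM − 2:00 = 11:34 AM on Sep 18.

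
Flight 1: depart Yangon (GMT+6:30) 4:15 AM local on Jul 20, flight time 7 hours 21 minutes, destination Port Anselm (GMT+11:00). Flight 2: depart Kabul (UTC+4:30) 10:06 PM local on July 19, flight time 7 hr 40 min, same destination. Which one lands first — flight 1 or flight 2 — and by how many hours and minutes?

the second, by 3 hours 50 minutes

Flight 1 in UTC: 4:15 AM − 6:30 = 9:45 PM on Jul 19.
+7 hours 21 minutes → arrive 5:06 AM UTC on Jul 20.
Flight 2 in UTC: 10:06 PM − 4:30 = 5:36 PM on Jul 19.
+7 hours 40 minutes → arrive 1:16 AM UTC on Jul 20.
Flight 2 lands earlier by 3 hours 50 minutes.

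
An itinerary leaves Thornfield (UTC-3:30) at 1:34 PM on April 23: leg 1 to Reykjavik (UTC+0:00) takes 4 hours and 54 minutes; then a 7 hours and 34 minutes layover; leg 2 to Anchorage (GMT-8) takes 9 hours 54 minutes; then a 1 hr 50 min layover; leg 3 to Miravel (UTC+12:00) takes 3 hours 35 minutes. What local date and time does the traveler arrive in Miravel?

8:51 AM on April 25

Convert departure to UTC: 1:34 PM + 3:30 = 5:04 PM UTC on Apr 23.
Add 4 hours and 54 minutes leg 1 → 9:58 PM UTC.
Add 7 hours and 34 minutes layover in Reykjavik → 5:32 AM UTC (Apr 24).
Add 9 hours and 54 minutes leg 2 → 3:26 PM UTC.
Add 1 hour and 50 minutes layover in Anchorage → 5:16 PM UTC.
Add 3 hours 35 minutes leg 3 → 8:51 PM UTC.
Miravel is UTC+12:00, so local arrival = 8:51 PM + 12:00 = 8:51 AM on Apr 25.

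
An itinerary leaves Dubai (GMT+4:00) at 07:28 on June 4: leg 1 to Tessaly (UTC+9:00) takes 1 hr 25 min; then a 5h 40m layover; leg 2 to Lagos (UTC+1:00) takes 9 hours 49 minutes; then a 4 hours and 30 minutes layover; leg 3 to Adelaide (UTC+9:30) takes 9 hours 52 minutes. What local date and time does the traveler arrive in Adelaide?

Convert departure to UTC: 07:28 − 4:00 = 03:28 UTC on Jun 4.
Add 1 hour 25 minutes leg 1 → 04:53 UTC.
Add 5 hours 40 minutes layover in Tessaly → 10:33 UTC.
Add 9 hours 49 minutes leg 2 → 20:22 UTC.
Add 4 hours 30 minutes layover in Lagos → 00:52 UTC (Jun 5).
Add 9 hours 52 minutes leg 3 → 10:44 UTC.
Adelaide is UTC+9:30, so local arrival = 10:44 + 9:30 = 20:14 on Jun 5.

20:14 on June 5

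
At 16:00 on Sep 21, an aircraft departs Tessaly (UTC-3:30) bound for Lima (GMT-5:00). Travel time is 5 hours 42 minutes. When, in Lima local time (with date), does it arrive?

20:12 on Sep 21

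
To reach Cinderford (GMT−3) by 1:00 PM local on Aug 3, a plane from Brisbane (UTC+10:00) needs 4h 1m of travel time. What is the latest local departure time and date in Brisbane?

Target arrival in UTC: 1:00 PM + 3:00 = 4:00 PM on Aug 3.
Subtract 4 hours and 1 minute → departure 11:59 AM UTC on Aug 3.
Brisbane is UTC+10:00: 11:59 AM + 10:00 = 9:59 PM on Aug 3.

9:59 PM on August 3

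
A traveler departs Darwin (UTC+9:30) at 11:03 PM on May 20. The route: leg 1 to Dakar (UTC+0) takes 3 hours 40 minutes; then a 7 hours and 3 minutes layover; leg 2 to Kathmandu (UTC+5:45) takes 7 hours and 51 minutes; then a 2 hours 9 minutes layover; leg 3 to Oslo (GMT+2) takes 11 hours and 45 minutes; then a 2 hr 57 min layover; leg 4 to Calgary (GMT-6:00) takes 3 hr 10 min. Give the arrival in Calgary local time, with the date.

Convert departure to UTC: 11:03 PM − 9:30 = 1:33 PM UTC on May 20.
Add 3 hours and 40 minutes leg 1 → 5:13 PM UTC.
Add 7 hours and 3 minutes layover in Dakar → 12:16 AM UTC (May 21).
Add 7 hours and 51 minutes leg 2 → 8:07 AM UTC.
Add 2 hours and 9 minutes layover in Kathmandu → 10:16 AM UTC.
Add 11 hours 45 minutes leg 3 → 10:01 PM UTC.
Add 2 hours and 57 minutes layover in Oslo → 12:58 AM UTC (May 22).
Add 3 hours and 10 minutes leg 4 → 4:08 AM UTC.
Calgary is UTC−6:00, so local arrival = 4:08 AM − 6:00 = 10:08 PM on May 21.

10:08 PM on May 21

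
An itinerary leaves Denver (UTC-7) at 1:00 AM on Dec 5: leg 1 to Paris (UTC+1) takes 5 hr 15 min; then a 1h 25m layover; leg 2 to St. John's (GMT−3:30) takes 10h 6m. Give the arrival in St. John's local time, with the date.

9:16 PM on December 5

Convert departure to UTC: 1:00 AM + 7:00 = 8:00 AM UTC on Dec 5.
Add 5 hours 15 minutes leg 1 → 1:15 PM UTC.
Add 1 hour and 25 minutes layover in Paris → 2:40 PM UTC.
Add 10 hours and 6 minutes leg 2 → 12:46 AM UTC (Dec 6).
St. John's is UTC−3:30, so local arrival = 12:46 AM − 3:30 = 9:16 PM on Dec 5.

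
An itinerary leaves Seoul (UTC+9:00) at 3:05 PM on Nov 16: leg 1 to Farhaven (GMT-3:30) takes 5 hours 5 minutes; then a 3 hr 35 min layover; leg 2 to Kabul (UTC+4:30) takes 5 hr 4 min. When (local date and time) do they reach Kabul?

Convert departure to UTC: 3:05 PM − 9:00 = 6:05 AM UTC on Nov 16.
Add 5 hours and 5 minutes leg 1 → 11:10 AM UTC.
Add 3 hours 35 minutes layover in Farhaven → 2:45 PM UTC.
Add 5 hours 4 minutes leg 2 → 7:49 PM UTC.
Kabul is UTC+4:30, so local arrival = 7:49 PM + 4:30 = 12:19 AM on Nov 17.

12:19 AM on November 17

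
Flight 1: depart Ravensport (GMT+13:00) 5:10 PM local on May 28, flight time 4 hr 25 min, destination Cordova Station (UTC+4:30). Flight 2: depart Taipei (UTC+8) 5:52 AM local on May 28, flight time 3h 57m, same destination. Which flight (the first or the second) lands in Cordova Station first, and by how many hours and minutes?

Flight 1 in UTC: 5:10 PM − 13:00 = 4:10 AM on May 28.
+4 hours 25 minutes → arrive 8:35 AM UTC on May 28.
Flight 2 in UTC: 5:52 AM − 8:00 = 9:52 PM on May 27.
+3 hours and 57 minutes → arrive 1:49 AM UTC on May 28.
Flight 2 lands earlier by 6 hours 46 minutes.

the second, by 6 hours 46 minutes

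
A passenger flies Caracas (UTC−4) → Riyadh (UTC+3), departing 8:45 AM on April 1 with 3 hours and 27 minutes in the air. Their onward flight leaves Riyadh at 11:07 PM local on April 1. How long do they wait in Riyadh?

Convert departure to UTC: 8:45 AM + 4:00 = 12:45 PM UTC on Apr 1.
Add 3 hours 27 minutes flight time → 4:12 PM UTC.
Riyadh is UTC+3:00, so local arrival = 4:12 PM + 3:00 = 7:12 PM on Apr 1.
Layover = 11:07 PM − 7:12 PM = 3 hours 55 minutes.

3 hours 55 minutes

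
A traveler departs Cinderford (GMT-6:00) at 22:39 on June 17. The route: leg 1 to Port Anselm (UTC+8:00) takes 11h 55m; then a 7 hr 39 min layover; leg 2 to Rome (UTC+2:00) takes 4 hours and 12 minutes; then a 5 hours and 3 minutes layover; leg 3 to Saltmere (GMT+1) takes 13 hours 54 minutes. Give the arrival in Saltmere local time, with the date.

00:22 on Jun 20

Convert departure to UTC: 22:39 + 6:00 = 04:39 UTC on Jun 18.
Add 11 hours 55 minutes leg 1 → 16:34 UTC.
Add 7 hours 39 minutes layover in Port Anselm → 00:13 UTC (Jun 19).
Add 4 hours 12 minutes leg 2 → 04:25 UTC.
Add 5 hours and 3 minutes layover in Rome → 09:28 UTC.
Add 13 hours 54 minutes leg 3 → 23:22 UTC.
Saltmere is UTC+1:00, so local arrival = 23:22 + 1:00 = 00:22 on Jun 20.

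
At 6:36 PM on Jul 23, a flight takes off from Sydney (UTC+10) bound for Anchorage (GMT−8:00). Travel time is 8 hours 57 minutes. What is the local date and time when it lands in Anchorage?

9:33 AM on July 23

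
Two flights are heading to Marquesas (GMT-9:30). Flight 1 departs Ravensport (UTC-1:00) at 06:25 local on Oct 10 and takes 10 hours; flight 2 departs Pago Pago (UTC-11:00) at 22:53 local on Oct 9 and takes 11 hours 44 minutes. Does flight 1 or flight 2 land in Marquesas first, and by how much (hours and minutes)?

the first, by 4 hours 12 minutes

Flight 1 in UTC: 06:25 + 1:00 = 07:25 on Oct 10.
+10 hours → arrive 17:25 UTC on Oct 10.
Flight 2 in UTC: 22:53 + 11:00 = 09:53 on Oct 10.
+11 hours 44 minutes → arrive 21:37 UTC on Oct 10.
Flight 1 lands earlier by 4 hours 12 minutes.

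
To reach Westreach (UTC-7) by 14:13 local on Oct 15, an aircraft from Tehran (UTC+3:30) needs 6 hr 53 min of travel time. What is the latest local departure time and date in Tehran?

17:50 on October 15

Target arrival in UTC: 14:13 + 7:00 = 21:13 on Oct 15.
Subtract 6 hours 53 minutes → departure 14:20 UTC on Oct 15.
Tehran is UTC+3:30: 14:20 + 3:30 = 17:50 on Oct 15.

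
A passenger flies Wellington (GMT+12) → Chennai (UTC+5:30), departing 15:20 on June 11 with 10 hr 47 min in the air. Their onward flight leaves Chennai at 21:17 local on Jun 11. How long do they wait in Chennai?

1 hour 40 minutes

Convert departure to UTC: 15:20 − 12:00 = 03:20 UTC on Jun 11.
Add 10 hours and 47 minutes flight time → 14:07 UTC.
Chennai is UTC+5:30, so local arrival = 14:07 + 5:30 = 19:37 on Jun 11.
Layover = 21:17 − 19:37 = 1 hour 40 minutes.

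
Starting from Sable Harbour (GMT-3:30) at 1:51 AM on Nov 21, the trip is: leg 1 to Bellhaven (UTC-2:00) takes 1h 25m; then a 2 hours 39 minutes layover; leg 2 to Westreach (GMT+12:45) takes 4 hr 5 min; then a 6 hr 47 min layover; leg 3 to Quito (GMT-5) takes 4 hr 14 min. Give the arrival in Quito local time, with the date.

7:31 PM on Nov 21

Convert departure to UTC: 1:51 AM + 3:30 = 5:21 AM UTC on Nov 21.
Add 1 hour 25 minutes leg 1 → 6:46 AM UTC.
Add 2 hours and 39 minutes layover in Bellhaven → 9:25 AM UTC.
Add 4 hours and 5 minutes leg 2 → 1:30 PM UTC.
Add 6 hours 47 minutes layover in Westreach → 8:17 PM UTC.
Add 4 hours 14 minutes leg 3 → 12:31 AM UTC (Nov 22).
Quito is UTC−5:00, so local arrival = 12:31 AM − 5:00 = 7:31 PM on Nov 21.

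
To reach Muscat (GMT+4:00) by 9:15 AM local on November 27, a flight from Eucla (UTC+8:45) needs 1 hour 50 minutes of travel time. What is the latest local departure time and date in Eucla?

Target arrival in UTC: 9:15 AM − 4:00 = 5:15 AM on Nov 27.
Subtract 1 hour and 50 minutes → departure 3:25 AM UTC on Nov 27.
Eucla is UTC+8:45: 3:25 AM + 8:45 = 12:10 PM on Nov 27.

12:10 PM on November 27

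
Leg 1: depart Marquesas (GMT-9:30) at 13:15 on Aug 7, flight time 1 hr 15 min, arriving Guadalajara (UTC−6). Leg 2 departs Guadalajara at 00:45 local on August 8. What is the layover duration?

6 hours 45 minutes

Convert departure to UTC: 13:15 + 9:30 = 22:45 UTC on Aug 7.
Add 1 hour 15 minutes flight time → 00:00 UTC (Aug 8).
Guadalajara is UTC−6:00, so local arrival = 00:00 − 6:00 = 18:00 on Aug 7.
Layover = 00:45 − 18:00 (+1 day) = 6 hours 45 minutes.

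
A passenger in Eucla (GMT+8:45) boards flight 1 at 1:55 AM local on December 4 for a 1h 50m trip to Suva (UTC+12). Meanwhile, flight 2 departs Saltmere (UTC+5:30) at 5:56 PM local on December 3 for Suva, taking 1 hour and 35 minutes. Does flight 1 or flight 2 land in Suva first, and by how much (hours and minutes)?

the second, by 4 hours 59 minutes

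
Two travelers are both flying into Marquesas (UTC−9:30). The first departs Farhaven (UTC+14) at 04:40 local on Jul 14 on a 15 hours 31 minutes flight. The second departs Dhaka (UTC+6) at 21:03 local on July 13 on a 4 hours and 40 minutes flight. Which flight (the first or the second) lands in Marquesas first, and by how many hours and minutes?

Flight 1 in UTC: 04:40 − 14:00 = 14:40 on Jul 13.
+15 hours and 31 minutes → arrive 06:11 UTC on Jul 14.
Flight 2 in UTC: 21:03 − 6:00 = 15:03 on Jul 13.
+4 hours 40 minutes → arrive 19:43 UTC on Jul 13.
Flight 2 lands earlier by 10 hours 28 minutes.

the second, by 10 hours 28 minutes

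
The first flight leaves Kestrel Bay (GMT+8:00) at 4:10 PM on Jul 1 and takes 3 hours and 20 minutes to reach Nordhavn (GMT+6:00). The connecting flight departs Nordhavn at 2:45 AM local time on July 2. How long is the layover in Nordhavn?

9 hours 15 minutes

Convert departure to UTC: 4:10 PM − 8:00 = 8:10 AM UTC on Jul 1.
Add 3 hours and 20 minutes flight time → 11:30 AM UTC.
Nordhavn is UTC+6:00, so local arrival = 11:30 AM + 6:00 = 5:30 PM on Jul 1.
Layover = 2:45 AM − 5:30 PM (+1 day) = 9 hours 15 minutes.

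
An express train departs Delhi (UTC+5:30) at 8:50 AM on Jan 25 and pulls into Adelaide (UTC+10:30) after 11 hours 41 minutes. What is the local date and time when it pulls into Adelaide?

1:31 AM on January 26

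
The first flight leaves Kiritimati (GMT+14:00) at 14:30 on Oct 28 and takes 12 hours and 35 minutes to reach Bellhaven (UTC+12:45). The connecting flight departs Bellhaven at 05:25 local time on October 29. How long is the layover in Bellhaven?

Convert departure to UTC: 14:30 − 14:00 = 00:30 UTC on Oct 28.
Add 12 hours 35 minutes flight time → 13:05 UTC.
Bellhaven is UTC+12:45, so local arrival = 13:05 + 12:45 = 01:50 on Oct 29.
Layover = 05:25 − 01:50 = 3 hours 35 minutes.

3 hours 35 minutes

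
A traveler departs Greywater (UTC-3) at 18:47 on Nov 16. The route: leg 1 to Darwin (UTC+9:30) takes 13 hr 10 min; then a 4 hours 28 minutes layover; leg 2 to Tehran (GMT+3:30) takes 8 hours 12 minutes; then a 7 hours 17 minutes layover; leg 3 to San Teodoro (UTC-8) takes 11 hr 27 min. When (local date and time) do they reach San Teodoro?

Convert departure to UTC: 18:47 + 3:00 = 21:47 UTC on Nov 16.
Add 13 hours and 10 minutes leg 1 → 10:57 UTC (Nov 17).
Add 4 hours 28 minutes layover in Darwin → 15:25 UTC.
Add 8 hours and 12 minutes leg 2 → 23:37 UTC.
Add 7 hours 17 minutes layover in Tehran → 06:54 UTC (Nov 18).
Add 11 hours 27 minutes leg 3 → 18:21 UTC.
San Teodoro is UTC−8:00, so local arrival = 18:21 − 8:00 = 10:21 on Nov 18.

10:21 on November 18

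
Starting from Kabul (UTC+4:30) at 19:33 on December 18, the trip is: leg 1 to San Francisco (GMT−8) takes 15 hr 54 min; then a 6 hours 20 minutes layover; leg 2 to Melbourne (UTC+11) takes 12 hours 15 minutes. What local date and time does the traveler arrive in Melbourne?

Convert departure to UTC: 19:33 − 4:30 = 15:03 UTC on Dec 18.
Add 15 hours and 54 minutes leg 1 → 06:57 UTC (Dec 19).
Add 6 hours and 20 minutes layover in San Francisco → 13:17 UTC.
Add 12 hours 15 minutes leg 2 → 01:32 UTC (Dec 20).
Melbourne is UTC+11:00, so local arrival = 01:32 + 11:00 = 12:32 on Dec 20.

12:32 on Dec 20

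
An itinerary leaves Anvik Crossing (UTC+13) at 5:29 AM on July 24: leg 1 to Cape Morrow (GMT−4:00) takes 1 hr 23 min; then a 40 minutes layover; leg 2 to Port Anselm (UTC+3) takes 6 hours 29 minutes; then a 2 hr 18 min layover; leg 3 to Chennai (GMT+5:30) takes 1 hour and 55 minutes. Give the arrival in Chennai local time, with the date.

10:44 AM on Jul 24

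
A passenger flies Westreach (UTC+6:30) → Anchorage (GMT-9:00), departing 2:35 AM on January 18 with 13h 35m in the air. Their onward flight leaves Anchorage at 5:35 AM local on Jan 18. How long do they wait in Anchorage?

4 hours 55 minutes

Convert departure to UTC: 2:35 AM − 6:30 = 8:05 PM UTC on Jan 17.
Add 13 hours 35 minutes flight time → 9:40 AM UTC (Jan 18).
Anchorage is UTC−9:00, so local arrival = 9:40 AM − 9:00 = 12:40 AM on Jan 18.
Layover = 5:35 AM − 12:40 AM = 4 hours 55 minutes.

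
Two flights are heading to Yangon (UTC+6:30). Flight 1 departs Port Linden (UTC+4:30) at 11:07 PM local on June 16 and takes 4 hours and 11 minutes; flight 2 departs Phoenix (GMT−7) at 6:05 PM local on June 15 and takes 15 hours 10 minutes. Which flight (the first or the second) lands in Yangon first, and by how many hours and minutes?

the second, by 6 hours 33 minutes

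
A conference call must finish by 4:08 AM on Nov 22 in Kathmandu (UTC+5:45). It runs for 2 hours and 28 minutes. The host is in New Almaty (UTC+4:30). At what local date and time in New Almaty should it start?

12:25 AM on Nov 22

Target end time in UTC: 4:08 AM − 5:45 = 10:23 PM on Nov 21.
Subtract 2 hours 28 minutes → start 7:55 PM UTC on Nov 21.
New Almaty is UTC+4:30: 7:55 PM + 4:30 = 12:25 AM on Nov 22.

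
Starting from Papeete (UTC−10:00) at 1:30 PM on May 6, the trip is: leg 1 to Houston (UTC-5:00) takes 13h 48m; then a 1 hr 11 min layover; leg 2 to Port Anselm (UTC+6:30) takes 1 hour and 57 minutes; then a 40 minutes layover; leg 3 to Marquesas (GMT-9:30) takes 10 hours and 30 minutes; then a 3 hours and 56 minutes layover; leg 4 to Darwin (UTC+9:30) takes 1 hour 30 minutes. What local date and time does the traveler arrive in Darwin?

6:32 PM on May 8

Convert departure to UTC: 1:30 PM + 10:00 = 11:30 PM UTC on May 6.
Add 13 hours and 48 minutes leg 1 → 1:18 PM UTC (May 7).
Add 1 hour and 11 minutes layover in Houston → 2:29 PM UTC.
Add 1 hour and 57 minutes leg 2 → 4:26 PM UTC.
Add 40 minutes layover in Port Anselm → 5:06 PM UTC.
Add 10 hours and 30 minutes leg 3 → 3:36 AM UTC (May 8).
Add 3 hours 56 minutes layover in Marquesas → 7:32 AM UTC.
Add 1 hour and 30 minutes leg 4 → 9:02 AM UTC.
Darwin is UTC+9:30, so local arrival = 9:02 AM + 9:30 = 6:32 PM on May 8.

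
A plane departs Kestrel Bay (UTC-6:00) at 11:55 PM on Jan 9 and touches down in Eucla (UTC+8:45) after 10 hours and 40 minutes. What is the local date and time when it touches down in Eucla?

1:20 AM on Jan 11

Convert departure to UTC: 11:55 PM + 6:00 = 5:55 AM UTC on Jan 10.
Add 10 hours and 40 minutes travel time → 4:35 PM UTC.
Eucla is UTC+8:45, so local arrival = 4:35 PM + 8:45 = 1:20 AM on Jan 11.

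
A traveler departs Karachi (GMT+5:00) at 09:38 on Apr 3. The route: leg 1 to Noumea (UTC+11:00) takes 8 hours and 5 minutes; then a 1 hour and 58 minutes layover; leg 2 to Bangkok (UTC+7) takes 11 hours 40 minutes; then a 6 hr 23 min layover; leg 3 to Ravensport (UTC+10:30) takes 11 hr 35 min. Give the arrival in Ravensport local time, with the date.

Convert departure to UTC: 09:38 − 5:00 = 04:38 UTC on Apr 3.
Add 8 hours 5 minutes leg 1 → 12:43 UTC.
Add 1 hour and 58 minutes layover in Noumea → 14:41 UTC.
Add 11 hours and 40 minutes leg 2 → 02:21 UTC (Apr 4).
Add 6 hours 23 minutes layover in Bangkok → 08:44 UTC.
Add 11 hours 35 minutes leg 3 → 20:19 UTC.
Ravensport is UTC+10:30, so local arrival = 20:19 + 10:30 = 06:49 on Apr 5.

06:49 on April 5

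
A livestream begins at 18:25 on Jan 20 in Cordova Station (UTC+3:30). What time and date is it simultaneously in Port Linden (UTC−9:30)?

05:25 on January 20

Port Linden is 13:00 behind Cordova Station.
Shift by the zone difference: 18:25 − 13:00 = 05:25 on Jan 20 in Port Linden.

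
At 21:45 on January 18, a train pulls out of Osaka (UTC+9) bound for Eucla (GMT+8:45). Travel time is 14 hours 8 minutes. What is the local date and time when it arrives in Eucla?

11:38 on January 19

Convert departure to UTC: 21:45 − 9:00 = 12:45 UTC on Jan 18.
Add 14 hours 8 minutes travel time → 02:53 UTC (Jan 19).
Eucla is UTC+8:45, so local arrival = 02:53 + 8:45 = 11:38 on Jan 19.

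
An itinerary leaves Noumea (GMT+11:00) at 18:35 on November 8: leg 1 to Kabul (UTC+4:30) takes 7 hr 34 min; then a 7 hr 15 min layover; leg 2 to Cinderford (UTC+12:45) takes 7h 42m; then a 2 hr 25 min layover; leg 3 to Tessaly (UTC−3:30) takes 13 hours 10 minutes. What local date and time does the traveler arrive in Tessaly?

18:11 on Nov 9

Convert departure to UTC: 18:35 − 11:00 = 07:35 UTC on Nov 8.
Add 7 hours and 34 minutes leg 1 → 15:09 UTC.
Add 7 hours and 15 minutes layover in Kabul → 22:24 UTC.
Add 7 hours 42 minutes leg 2 → 06:06 UTC (Nov 9).
Add 2 hours and 25 minutes layover in Cinderford → 08:31 UTC.
Add 13 hours and 10 minutes leg 3 → 21:41 UTC.
Tessaly is UTC−3:30, so local arrival = 21:41 − 3:30 = 18:11 on Nov 9.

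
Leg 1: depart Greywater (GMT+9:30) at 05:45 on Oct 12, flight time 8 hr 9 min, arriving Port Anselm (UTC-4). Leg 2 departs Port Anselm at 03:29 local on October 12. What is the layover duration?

Convert departure to UTC: 05:45 − 9:30 = 20:15 UTC on Oct 11.
Add 8 hours and 9 minutes flight time → 04:24 UTC (Oct 12).
Port Anselm is UTC−4:00, so local arrival = 04:24 − 4:00 = 00:24 on Oct 12.
Layover = 03:29 − 00:24 = 3 hours 5 minutes.

3 hours 5 minutes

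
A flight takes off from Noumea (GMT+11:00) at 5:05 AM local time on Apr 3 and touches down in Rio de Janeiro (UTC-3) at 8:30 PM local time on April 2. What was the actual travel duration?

Departure in UTC: 5:05 AM − 11:00 = 6:05 PM on Apr 2.
Arrival in UTC: 8:30 PM + 3:00 = 11:30 PM on Apr 2.
Elapsed = 11:30 PM − 6:05 PM = 5 hours 25 minutes.

5 hours 25 minutes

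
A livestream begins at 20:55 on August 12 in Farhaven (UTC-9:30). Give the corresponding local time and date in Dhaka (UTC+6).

Dhaka is 15:30 ahead of Farhaven.
Shift by the zone difference: 20:55 + 15:30 = 12:25 on Aug 13 in Dhaka.

12:25 on Aug 13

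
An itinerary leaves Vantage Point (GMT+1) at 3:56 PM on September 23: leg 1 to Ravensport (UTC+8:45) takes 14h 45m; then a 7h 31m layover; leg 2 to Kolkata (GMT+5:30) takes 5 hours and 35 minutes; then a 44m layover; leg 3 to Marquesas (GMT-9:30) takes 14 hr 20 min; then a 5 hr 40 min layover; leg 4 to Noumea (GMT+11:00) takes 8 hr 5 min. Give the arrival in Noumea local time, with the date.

Convert departure to UTC: 3:56 PM − 1:00 = 2:56 PM UTC on Sep 23.
Add 14 hours and 45 minutes leg 1 → 5:41 AM UTC (Sep 24).
Add 7 hours 31 minutes layover in Ravensport → 1:12 PM UTC.
Add 5 hours 35 minutes leg 2 → 6:47 PM UTC.
Add 44 minutes layover in Kolkata → 7:31 PM UTC.
Add 14 hours 20 minutes leg 3 → 9:51 AM UTC (Sep 25).
Add 5 hours and 40 minutes layover in Marquesas → 3:31 PM UTC.
Add 8 hours 5 minutes leg 4 → 11:36 PM UTC.
Noumea is UTC+11:00, so local arrival = 11:36 PM + 11:00 = 10:36 AM on Sep 26.

10:36 AM on September 26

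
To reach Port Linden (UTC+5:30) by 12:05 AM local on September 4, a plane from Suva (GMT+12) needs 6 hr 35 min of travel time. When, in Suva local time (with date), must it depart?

Target arrival in UTC: 12:05 AM − 5:30 = 6:35 PM on Sep 3.
Subtract 6 hours 35 minutes → departure 12:00 PM UTC on Sep 3.
Suva is UTC+12:00: 12:00 PM + 12:00 = 12:00 AM on Sep 4.

12:00 AM on Sep 4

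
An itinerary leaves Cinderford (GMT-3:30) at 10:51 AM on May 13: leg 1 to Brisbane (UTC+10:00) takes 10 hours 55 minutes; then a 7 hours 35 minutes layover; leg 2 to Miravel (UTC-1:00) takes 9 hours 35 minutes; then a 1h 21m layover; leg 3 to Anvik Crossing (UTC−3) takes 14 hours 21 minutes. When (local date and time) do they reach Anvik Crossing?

Convert departure to UTC: 10:51 AM + 3:30 = 2:21 PM UTC on May 13.
Add 10 hours and 55 minutes leg 1 → 1:16 AM UTC (May 14).
Add 7 hours and 35 minutes layover in Brisbane → 8:51 AM UTC.
Add 9 hours 35 minutes leg 2 → 6:26 PM UTC.
Add 1 hour and 21 minutes layover in Miravel → 7:47 PM UTC.
Add 14 hours and 21 minutes leg 3 → 10:08 AM UTC (May 15).
Anvik Crossing is UTC−3:00, so local arrival = 10:08 AM − 3:00 = 7:08 AM on May 15.

7:08 AM on May 15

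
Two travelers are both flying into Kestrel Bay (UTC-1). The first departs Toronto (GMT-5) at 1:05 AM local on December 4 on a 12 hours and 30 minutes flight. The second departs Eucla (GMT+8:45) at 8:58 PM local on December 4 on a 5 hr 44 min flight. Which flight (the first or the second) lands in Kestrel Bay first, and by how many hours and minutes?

Flight 1 in UTC: 1:05 AM + 5:00 = 6:05 AM on Dec 4.
+12 hours and 30 minutes → arrive 6:35 PM UTC on Dec 4.
Flight 2 in UTC: 8:58 PM − 8:45 = 12:13 PM on Dec 4.
+5 hours 44 minutes → arrive 5:57 PM UTC on Dec 4.
Flight 2 lands earlier by 38 minutes.

the second, by 38 minutes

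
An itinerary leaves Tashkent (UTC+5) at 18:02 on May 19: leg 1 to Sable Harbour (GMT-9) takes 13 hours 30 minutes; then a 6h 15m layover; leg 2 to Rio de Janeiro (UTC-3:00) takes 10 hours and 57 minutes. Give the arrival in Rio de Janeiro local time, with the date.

Convert departure to UTC: 18:02 − 5:00 = 13:02 UTC on May 19.
Add 13 hours and 30 minutes leg 1 → 02:32 UTC (May 20).
Add 6 hours 15 minutes layover in Sable Harbour → 08:47 UTC.
Add 10 hours and 57 minutes leg 2 → 19:44 UTC.
Rio de Janeiro is UTC−3:00, so local arrival = 19:44 − 3:00 = 16:44 on May 20.

16:44 on May 20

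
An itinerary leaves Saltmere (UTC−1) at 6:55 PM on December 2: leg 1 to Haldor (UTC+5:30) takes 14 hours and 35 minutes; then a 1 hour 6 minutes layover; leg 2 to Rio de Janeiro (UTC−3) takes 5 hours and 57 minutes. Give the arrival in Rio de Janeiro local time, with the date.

2:33 PM on Dec 3

Convert departure to UTC: 6:55 PM + 1:00 = 7:55 PM UTC on Dec 2.
Add 14 hours 35 minutes leg 1 → 10:30 AM UTC (Dec 3).
Add 1 hour 6 minutes layover in Haldor → 11:36 AM UTC.
Add 5 hours 57 minutes leg 2 → 5:33 PM UTC.
Rio de Janeiro is UTC−3:00, so local arrival = 5:33 PM − 3:00 = 2:33 PM on Dec 3.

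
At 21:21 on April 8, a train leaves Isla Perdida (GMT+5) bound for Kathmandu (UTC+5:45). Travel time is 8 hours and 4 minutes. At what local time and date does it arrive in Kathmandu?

Convert departure to UTC: 21:21 − 5:00 = 16:21 UTC on Apr 8.
Add 8 hours 4 minutes travel time → 00:25 UTC (Apr 9).
Kathmandu is UTC+5:45, so local arrival = 00:25 + 5:45 = 06:10 on Apr 9.

06:10 on April 9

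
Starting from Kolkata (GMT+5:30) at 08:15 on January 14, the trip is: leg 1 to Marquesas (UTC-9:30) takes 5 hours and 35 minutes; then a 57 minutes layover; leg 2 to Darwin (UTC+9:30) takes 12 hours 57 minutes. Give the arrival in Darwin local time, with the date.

07:44 on Jan 15

Convert departure to UTC: 08:15 − 5:30 = 02:45 UTC on Jan 14.
Add 5 hours and 35 minutes leg 1 → 08:20 UTC.
Add 57 minutes layover in Marquesas → 09:17 UTC.
Add 12 hours and 57 minutes leg 2 → 22:14 UTC.
Darwin is UTC+9:30, so local arrival = 22:14 + 9:30 = 07:44 on Jan 15.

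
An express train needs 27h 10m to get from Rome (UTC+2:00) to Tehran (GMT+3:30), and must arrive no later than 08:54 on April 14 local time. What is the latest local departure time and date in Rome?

04:14 on Apr 13

Target arrival in UTC: 08:54 − 3:30 = 05:24 on Apr 14.
Subtract 27 hours and 10 minutes → departure 02:14 UTC on Apr 13.
Rome is UTC+2:00: 02:14 + 2:00 = 04:14 on Apr 13.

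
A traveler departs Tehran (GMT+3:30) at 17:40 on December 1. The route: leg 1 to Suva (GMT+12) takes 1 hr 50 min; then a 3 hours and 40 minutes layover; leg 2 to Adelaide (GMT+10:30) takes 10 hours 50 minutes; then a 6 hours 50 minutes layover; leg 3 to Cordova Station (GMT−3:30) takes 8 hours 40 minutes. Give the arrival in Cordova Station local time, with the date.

Convert departure to UTC: 17:40 − 3:30 = 14:10 UTC on Dec 1.
Add 1 hour 50 minutes leg 1 → 16:00 UTC.
Add 3 hours and 40 minutes layover in Suva → 19:40 UTC.
Add 10 hours and 50 minutes leg 2 → 06:30 UTC (Dec 2).
Add 6 hours and 50 minutes layover in Adelaide → 13:20 UTC.
Add 8 hours and 40 minutes leg 3 → 22:00 UTC.
Cordova Station is UTC−3:30, so local arrival = 22:00 − 3:30 = 18:30 on Dec 2.

18:30 on December 2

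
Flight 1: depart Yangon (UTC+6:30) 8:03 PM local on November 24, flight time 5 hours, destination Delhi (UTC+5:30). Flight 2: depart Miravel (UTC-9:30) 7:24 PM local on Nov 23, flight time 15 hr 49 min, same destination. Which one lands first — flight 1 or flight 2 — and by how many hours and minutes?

the first, by 2 hours 10 minutes

Flight 1 in UTC: 8:03 PM − 6:30 = 1:33 PM on Nov 24.
+5 hours → arrive 6:33 PM UTC on Nov 24.
Flight 2 in UTC: 7:24 PM + 9:30 = 4:54 AM on Nov 24.
+15 hours 49 minutes → arrive 8:43 PM UTC on Nov 24.
Flight 1 lands earlier by 2 hours 10 minutes.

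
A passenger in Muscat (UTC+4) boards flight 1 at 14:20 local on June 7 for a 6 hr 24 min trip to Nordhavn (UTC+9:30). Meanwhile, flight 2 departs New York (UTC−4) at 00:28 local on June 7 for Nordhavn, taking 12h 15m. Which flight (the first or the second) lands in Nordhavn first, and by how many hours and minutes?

the second, by 1 minute

Flight 1 in UTC: 14:20 − 4:00 = 10:20 on Jun 7.
+6 hours 24 minutes → arrive 16:44 UTC on Jun 7.
Flight 2 in UTC: 00:28 + 4:00 = 04:28 on Jun 7.
+12 hours and 15 minutes → arrive 16:43 UTC on Jun 7.
Flight 2 lands earlier by 1 minute.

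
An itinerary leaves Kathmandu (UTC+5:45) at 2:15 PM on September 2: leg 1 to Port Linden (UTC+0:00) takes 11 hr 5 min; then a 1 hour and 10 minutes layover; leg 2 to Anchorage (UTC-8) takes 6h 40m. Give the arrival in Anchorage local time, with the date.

7:25 PM on September 2

Convert departure to UTC: 2:15 PM − 5:45 = 8:30 AM UTC on Sep 2.
Add 11 hours 5 minutes leg 1 → 7:35 PM UTC.
Add 1 hour and 10 minutes layover in Port Linden → 8:45 PM UTC.
Add 6 hours 40 minutes leg 2 → 3:25 AM UTC (Sep 3).
Anchorage is UTC−8:00, so local arrival = 3:25 AM − 8:00 = 7:25 PM on Sep 2.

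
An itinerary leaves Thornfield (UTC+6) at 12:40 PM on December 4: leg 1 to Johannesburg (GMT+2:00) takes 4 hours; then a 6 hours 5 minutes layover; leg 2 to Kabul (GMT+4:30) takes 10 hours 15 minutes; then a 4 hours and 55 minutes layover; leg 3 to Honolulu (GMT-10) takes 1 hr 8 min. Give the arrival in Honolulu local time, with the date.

11:03 PM on December 4

Convert departure to UTC: 12:40 PM − 6:00 = 6:40 AM UTC on Dec 4.
Add 4 hours leg 1 → 10:40 AM UTC.
Add 6 hours 5 minutes layover in Johannesburg → 4:45 PM UTC.
Add 10 hours 15 minutes leg 2 → 3:00 AM UTC (Dec 5).
Add 4 hours and 55 minutes layover in Kabul → 7:55 AM UTC.
Add 1 hour 8 minutes leg 3 → 9:03 AM UTC.
Honolulu is UTC−10:00, so local arrival = 9:03 AM − 10:00 = 11:03 PM on Dec 4.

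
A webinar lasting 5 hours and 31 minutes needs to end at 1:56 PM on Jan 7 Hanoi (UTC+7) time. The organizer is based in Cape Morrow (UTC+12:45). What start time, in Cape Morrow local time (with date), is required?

Target end time in UTC: 1:56 PM − 7:00 = 6:56 AM on Jan 7.
Subtract 5 hours and 31 minutes → start 1:25 AM UTC on Jan 7.
Cape Morrow is UTC+12:45: 1:25 AM + 12:45 = 2:10 PM on Jan 7.

2:10 PM on January 7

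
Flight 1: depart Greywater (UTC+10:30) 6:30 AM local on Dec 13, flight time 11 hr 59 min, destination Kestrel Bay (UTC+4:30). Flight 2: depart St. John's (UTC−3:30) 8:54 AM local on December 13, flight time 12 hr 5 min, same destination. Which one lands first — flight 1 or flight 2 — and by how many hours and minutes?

the first, by 16 hours 30 minutes

Flight 1 in UTC: 6:30 AM − 10:30 = 8:00 PM on Dec 12.
+11 hours 59 minutes → arrive 7:59 AM UTC on Dec 13.
Flight 2 in UTC: 8:54 AM + 3:30 = 12:24 PM on Dec 13.
+12 hours 5 minutes → arrive 12:29 AM UTC on Dec 14.
Flight 1 lands earlier by 16 hours 30 minutes.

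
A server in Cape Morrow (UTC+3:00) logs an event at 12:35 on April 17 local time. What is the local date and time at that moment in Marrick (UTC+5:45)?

In UTC: 12:35 − 3:00 = 09:35 on Apr 17.
Marrick is UTC+5:45: 09:35 + 5:45 = 15:20 on Apr 17.

15:20 on April 17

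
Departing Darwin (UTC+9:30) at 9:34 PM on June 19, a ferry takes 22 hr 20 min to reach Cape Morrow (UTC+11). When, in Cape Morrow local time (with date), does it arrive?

9:24 PM on June 20

Convert departure to UTC: 9:34 PM − 9:30 = 12:04 PM UTC on Jun 19.
Add 22 hours and 20 minutes travel time → 10:24 AM UTC (Jun 20).
Cape Morrow is UTC+11:00, so local arrival = 10:24 AM + 11:00 = 9:24 PM on Jun 20.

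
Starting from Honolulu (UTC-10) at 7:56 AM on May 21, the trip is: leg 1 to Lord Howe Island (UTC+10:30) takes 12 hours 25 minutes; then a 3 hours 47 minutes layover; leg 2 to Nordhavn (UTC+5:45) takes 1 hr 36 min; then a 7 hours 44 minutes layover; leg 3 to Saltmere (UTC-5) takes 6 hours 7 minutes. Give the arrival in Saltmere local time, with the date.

Convert departure to UTC: 7:56 AM + 10:00 = 5:56 PM UTC on May 21.
Add 12 hours 25 minutes leg 1 → 6:21 AM UTC (May 22).
Add 3 hours 47 minutes layover in Lord Howe Island → 10:08 AM UTC.
Add 1 hour and 36 minutes leg 2 → 11:44 AM UTC.
Add 7 hours 44 minutes layover in Nordhavn → 7:28 PM UTC.
Add 6 hours 7 minutes leg 3 → 1:35 AM UTC (May 23).
Saltmere is UTC−5:00, so local arrival = 1:35 AM − 5:00 = 8:35 PM on May 22.

8:35 PM on May 22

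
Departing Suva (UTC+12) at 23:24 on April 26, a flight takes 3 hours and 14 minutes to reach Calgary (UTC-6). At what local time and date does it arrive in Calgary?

08:38 on April 26

Calgary is 18:00 behind Suva.
After 3 hours and 14 minutes it is 02:38 (Apr 27) in Suva.
Shift by the zone difference: 02:38 − 18:00 = 08:38 on Apr 26 in Calgary.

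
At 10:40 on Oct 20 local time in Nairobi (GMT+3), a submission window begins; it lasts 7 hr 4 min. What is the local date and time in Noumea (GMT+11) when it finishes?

01:44 on October 21

Convert start to UTC: 10:40 − 3:00 = 07:40 UTC on Oct 20.
Add 7 hours and 4 minutes duration → 14:44 UTC.
Noumea is UTC+11:00, so local end time = 14:44 + 11:00 = 01:44 on Oct 21.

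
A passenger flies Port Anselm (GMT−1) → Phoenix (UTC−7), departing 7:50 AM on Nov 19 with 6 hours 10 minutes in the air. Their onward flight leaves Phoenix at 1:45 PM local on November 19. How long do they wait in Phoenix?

Convert departure to UTC: 7:50 AM + 1:00 = 8:50 AM UTC on Nov 19.
Add 6 hours 10 minutes flight time → 3:00 PM UTC.
Phoenix is UTC−7:00, so local arrival = 3:00 PM − 7:00 = 8:00 AM on Nov 19.
Layover = 1:45 PM − 8:00 AM = 5 hours 45 minutes.

5 hours 45 minutes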